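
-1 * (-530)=530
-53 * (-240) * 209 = 2658480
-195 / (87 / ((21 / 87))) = -455 / 841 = -0.54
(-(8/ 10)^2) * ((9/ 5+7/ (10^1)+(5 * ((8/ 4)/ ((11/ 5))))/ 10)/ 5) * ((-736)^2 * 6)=-338018304/ 275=-1229157.47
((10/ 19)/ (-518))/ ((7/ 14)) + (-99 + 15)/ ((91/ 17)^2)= -2439694/ 831649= -2.93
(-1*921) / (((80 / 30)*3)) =-921 / 8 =-115.12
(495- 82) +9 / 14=5791 / 14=413.64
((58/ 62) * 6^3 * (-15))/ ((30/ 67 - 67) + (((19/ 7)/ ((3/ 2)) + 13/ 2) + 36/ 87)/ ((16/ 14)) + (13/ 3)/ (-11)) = 96393939840/ 1886341537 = 51.10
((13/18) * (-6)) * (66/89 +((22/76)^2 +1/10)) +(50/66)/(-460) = -489129568/121929555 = -4.01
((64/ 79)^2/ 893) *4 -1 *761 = -4241198709/ 5573213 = -761.00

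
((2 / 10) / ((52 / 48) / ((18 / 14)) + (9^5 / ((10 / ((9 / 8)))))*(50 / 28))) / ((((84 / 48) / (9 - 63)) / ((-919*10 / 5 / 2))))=171507456 / 358748155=0.48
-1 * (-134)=134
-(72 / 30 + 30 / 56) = -411 / 140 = -2.94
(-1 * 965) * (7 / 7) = -965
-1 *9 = -9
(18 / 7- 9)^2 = 2025 / 49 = 41.33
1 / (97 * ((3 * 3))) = 1 / 873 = 0.00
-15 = -15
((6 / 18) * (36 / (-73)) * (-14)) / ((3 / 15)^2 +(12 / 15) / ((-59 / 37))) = -82600 / 16571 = -4.98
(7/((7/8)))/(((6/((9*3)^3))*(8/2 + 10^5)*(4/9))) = 59049/100004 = 0.59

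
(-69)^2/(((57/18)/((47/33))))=447534/209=2141.31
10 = 10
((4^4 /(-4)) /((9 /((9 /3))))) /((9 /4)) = -256 /27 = -9.48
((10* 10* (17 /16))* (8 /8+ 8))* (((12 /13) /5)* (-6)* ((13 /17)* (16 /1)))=-12960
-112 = -112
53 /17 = 3.12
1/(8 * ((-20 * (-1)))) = 0.01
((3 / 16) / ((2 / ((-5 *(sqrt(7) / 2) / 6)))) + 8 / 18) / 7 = 4 / 63 - 5 *sqrt(7) / 896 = 0.05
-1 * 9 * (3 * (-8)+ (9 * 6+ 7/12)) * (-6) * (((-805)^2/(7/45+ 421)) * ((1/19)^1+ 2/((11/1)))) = 205201765125/344432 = 595768.58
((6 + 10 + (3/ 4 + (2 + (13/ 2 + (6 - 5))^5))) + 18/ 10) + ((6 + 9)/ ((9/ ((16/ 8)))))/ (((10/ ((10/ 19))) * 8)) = 23751.04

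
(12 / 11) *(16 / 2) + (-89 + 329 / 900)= -791081 / 9900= -79.91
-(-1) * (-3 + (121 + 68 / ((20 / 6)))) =692 / 5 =138.40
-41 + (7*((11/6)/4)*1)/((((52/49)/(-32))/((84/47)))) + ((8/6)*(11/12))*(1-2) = -1182976/5499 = -215.13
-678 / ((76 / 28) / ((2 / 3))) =-3164 / 19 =-166.53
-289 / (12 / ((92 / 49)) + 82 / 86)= -285821 / 7264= -39.35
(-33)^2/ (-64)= -17.02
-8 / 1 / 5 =-8 / 5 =-1.60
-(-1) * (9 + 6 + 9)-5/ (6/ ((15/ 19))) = 887/ 38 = 23.34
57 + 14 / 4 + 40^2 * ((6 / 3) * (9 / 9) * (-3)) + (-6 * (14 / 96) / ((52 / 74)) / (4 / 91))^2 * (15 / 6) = -61712739 / 8192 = -7533.29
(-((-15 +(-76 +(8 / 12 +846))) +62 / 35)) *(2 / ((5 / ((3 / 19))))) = -159062 / 3325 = -47.84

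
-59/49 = -1.20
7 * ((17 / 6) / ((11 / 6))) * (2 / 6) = 119 / 33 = 3.61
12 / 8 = 3 / 2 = 1.50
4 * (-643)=-2572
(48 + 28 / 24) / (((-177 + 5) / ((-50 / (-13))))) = -1.10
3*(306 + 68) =1122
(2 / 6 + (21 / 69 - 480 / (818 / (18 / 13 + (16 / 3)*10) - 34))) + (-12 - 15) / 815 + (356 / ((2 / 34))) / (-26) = -3075585974923 / 14860154985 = -206.97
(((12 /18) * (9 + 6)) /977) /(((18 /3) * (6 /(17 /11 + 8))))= 0.00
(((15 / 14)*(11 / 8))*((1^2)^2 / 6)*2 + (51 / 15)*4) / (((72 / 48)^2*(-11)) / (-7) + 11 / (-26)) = 102583 / 22660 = 4.53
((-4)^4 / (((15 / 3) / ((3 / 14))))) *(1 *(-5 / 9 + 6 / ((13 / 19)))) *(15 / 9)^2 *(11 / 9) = 6765440 / 22113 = 305.95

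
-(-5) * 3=15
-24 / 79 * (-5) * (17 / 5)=408 / 79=5.16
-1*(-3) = 3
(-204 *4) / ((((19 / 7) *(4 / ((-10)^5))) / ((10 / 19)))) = 1428000000 / 361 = 3955678.67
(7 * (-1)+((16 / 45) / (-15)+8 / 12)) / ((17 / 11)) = -47201 / 11475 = -4.11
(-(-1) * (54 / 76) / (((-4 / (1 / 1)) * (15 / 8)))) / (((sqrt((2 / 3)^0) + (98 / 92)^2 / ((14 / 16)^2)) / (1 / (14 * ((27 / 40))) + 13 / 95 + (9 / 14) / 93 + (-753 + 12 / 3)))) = 440930207869 / 15428472150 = 28.58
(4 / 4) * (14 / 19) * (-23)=-322 / 19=-16.95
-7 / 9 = -0.78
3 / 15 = 1 / 5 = 0.20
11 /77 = 1 /7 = 0.14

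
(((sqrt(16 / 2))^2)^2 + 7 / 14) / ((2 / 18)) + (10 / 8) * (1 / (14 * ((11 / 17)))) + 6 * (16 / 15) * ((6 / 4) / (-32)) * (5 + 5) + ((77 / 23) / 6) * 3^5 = 713.22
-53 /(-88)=53 /88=0.60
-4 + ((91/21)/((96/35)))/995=-229157/57312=-4.00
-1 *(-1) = 1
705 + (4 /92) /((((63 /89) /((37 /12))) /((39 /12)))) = 49076969 /69552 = 705.62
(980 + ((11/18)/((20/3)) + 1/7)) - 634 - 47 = 251357/840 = 299.23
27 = 27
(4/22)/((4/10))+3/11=8/11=0.73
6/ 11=0.55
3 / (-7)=-3 / 7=-0.43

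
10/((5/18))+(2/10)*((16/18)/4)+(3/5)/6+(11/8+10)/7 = 13597/360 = 37.77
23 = 23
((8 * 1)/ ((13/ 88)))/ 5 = 704/ 65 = 10.83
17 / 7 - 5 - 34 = -256 / 7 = -36.57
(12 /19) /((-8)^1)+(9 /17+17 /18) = 4055 /2907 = 1.39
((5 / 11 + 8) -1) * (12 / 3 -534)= -43460 / 11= -3950.91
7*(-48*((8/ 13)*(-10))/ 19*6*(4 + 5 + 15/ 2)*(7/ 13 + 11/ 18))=39768960/ 3211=12385.23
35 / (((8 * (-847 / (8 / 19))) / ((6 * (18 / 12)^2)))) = -135 / 4598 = -0.03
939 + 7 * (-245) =-776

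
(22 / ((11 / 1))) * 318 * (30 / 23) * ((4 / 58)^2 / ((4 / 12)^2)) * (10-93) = -57011040 / 19343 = -2947.37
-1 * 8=-8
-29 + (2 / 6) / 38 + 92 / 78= -27.81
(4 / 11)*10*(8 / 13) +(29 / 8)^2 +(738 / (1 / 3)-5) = 20357511 / 9152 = 2224.38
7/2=3.50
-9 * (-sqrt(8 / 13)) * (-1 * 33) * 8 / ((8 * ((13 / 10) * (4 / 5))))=-224.02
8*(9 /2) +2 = 38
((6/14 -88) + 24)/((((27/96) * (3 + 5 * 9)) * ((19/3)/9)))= -890/133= -6.69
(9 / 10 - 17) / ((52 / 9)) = -1449 / 520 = -2.79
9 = 9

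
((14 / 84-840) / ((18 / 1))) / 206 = -5039 / 22248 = -0.23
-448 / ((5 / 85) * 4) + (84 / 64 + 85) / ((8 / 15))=-222997 / 128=-1742.16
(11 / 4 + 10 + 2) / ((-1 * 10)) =-59 / 40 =-1.48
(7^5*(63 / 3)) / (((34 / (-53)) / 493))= -542479539 / 2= -271239769.50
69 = 69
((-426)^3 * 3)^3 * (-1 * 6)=74851654872002369997837312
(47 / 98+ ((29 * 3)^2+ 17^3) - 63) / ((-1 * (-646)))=19.23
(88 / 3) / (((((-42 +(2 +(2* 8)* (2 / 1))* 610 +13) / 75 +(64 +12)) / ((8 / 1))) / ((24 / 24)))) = 1600 / 2401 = 0.67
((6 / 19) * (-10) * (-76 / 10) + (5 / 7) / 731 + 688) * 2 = 7286618 / 5117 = 1424.00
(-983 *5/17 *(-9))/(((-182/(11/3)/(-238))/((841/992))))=10577.39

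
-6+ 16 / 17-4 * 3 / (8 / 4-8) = -52 / 17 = -3.06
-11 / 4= -2.75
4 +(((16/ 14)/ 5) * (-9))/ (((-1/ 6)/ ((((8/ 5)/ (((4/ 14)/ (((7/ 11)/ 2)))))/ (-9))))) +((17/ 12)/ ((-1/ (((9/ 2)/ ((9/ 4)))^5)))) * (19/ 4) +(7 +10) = -162341/ 825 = -196.78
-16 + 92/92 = -15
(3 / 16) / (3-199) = -3 / 3136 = -0.00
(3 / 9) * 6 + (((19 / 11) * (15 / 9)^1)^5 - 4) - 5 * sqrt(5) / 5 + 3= 7776944768 / 39135393 - sqrt(5)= 196.48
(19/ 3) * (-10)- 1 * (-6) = -172/ 3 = -57.33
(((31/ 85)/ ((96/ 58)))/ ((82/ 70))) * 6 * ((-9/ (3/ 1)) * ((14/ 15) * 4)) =-44051/ 3485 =-12.64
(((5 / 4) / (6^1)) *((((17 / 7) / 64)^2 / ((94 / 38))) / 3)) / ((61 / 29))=0.00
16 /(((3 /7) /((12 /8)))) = 56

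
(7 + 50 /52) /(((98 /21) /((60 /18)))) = 1035 /182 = 5.69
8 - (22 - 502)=488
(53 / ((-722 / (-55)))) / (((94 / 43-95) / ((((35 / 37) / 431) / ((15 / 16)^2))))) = -0.00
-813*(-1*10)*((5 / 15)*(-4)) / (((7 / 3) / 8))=-260160 / 7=-37165.71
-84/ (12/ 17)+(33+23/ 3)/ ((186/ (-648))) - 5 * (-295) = 37644/ 31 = 1214.32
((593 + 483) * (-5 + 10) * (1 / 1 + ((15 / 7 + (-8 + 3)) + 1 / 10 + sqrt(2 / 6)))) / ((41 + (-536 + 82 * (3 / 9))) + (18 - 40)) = 198522 / 10283 - 5380 * sqrt(3) / 1469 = 12.96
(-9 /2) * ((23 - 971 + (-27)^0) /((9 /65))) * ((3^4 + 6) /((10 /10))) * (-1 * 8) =-21421140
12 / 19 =0.63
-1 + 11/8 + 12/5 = 2.78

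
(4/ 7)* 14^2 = 112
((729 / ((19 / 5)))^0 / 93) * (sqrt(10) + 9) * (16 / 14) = 8 * sqrt(10) / 651 + 24 / 217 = 0.15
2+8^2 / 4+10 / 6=59 / 3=19.67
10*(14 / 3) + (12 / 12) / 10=1403 / 30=46.77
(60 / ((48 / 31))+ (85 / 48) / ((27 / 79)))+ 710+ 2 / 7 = 6842257 / 9072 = 754.22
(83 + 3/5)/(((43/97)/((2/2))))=40546/215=188.59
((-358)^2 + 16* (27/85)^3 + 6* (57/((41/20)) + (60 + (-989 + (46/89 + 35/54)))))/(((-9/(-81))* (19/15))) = 7427909607060219/8515580075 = 872272.89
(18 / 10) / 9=0.20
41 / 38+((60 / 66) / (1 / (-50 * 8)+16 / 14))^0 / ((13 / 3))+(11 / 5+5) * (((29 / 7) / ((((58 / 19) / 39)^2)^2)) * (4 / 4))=670213251336913 / 843371620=794683.19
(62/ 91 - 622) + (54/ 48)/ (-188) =-85036979/ 136864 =-621.32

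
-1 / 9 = -0.11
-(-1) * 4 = 4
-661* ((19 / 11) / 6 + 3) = -2173.29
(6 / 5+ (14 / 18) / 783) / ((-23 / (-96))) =1354144 / 270135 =5.01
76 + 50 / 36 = 77.39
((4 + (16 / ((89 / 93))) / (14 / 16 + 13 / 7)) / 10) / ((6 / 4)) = 45932 / 68085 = 0.67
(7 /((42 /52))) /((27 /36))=104 /9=11.56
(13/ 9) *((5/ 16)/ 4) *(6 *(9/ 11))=195/ 352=0.55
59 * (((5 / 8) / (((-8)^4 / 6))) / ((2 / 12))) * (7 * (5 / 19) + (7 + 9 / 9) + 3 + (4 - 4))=4.16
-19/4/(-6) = 19/24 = 0.79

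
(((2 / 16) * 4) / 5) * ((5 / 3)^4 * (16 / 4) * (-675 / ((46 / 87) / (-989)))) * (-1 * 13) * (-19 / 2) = 962528125 / 2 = 481264062.50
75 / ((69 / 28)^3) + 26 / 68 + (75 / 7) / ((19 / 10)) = 5463330787 / 495172566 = 11.03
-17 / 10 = -1.70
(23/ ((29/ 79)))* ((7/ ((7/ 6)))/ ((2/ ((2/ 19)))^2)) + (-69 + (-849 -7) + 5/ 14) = -135368577/ 146566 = -923.60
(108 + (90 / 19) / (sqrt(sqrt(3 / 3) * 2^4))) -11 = 3731 / 38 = 98.18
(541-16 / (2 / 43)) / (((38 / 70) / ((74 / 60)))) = 51023 / 114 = 447.57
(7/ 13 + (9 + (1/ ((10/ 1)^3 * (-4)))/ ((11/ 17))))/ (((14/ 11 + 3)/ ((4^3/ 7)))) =1558794/ 76375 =20.41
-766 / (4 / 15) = -2872.50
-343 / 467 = -0.73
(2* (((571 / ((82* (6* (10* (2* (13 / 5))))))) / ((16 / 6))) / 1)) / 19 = 571 / 648128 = 0.00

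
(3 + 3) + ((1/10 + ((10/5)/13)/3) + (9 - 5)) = 3959/390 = 10.15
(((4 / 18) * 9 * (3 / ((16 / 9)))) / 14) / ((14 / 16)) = 27 / 98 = 0.28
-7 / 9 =-0.78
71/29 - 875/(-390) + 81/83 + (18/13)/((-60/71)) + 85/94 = 217670329/44120310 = 4.93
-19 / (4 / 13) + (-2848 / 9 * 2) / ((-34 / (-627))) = -2393525 / 204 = -11732.97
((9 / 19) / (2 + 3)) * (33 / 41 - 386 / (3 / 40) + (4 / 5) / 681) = -2155163613 / 4420825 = -487.50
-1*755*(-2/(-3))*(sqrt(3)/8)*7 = -5285*sqrt(3)/12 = -762.82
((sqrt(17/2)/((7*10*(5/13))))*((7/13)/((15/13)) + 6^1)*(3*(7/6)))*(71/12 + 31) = 558623*sqrt(34)/36000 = 90.48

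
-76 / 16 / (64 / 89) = -1691 / 256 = -6.61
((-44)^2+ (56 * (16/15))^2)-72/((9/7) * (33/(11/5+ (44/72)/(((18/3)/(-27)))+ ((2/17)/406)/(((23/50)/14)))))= 154492162354/28064025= 5504.99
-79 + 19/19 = -78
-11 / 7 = -1.57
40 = 40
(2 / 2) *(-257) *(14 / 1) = -3598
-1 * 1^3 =-1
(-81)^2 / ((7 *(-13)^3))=-6561 / 15379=-0.43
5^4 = 625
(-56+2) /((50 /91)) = -2457 /25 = -98.28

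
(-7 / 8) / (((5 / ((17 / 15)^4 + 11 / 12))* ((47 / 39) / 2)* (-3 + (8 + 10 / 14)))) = -331054633 / 2538000000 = -0.13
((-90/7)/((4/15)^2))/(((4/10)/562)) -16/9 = -254030.80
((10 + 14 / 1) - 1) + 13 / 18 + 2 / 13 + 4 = 6523 / 234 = 27.88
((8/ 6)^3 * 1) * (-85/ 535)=-1088/ 2889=-0.38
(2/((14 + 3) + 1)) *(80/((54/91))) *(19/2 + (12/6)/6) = 107380/729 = 147.30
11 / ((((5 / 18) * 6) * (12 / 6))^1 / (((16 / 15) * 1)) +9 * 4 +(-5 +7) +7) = 0.23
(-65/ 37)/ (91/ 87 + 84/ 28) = -5655/ 13024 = -0.43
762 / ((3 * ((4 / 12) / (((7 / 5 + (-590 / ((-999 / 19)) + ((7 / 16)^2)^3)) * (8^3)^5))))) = 563717636884365574144 / 1665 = 338569151281901245.73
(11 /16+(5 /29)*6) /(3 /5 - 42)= -3995 /96048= -0.04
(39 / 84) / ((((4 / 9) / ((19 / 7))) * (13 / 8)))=1.74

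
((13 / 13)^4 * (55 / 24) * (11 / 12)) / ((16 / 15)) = 3025 / 1536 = 1.97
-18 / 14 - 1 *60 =-429 / 7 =-61.29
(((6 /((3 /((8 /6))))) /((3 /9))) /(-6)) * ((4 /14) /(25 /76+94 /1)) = -608 /150549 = -0.00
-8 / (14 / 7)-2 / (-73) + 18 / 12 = -361 / 146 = -2.47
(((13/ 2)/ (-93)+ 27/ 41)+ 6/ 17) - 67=-8563945/ 129642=-66.06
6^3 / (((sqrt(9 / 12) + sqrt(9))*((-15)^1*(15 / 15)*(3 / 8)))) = -768 / 55 + 128*sqrt(3) / 55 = -9.93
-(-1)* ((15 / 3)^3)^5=30517578125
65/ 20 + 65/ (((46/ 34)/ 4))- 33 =14943/ 92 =162.42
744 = 744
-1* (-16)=16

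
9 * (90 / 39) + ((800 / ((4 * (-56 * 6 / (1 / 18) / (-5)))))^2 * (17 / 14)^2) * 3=10140598165 / 485424576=20.89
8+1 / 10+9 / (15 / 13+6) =2901 / 310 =9.36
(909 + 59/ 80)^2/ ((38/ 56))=1219653.94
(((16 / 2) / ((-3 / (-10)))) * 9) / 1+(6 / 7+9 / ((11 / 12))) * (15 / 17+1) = 340464 / 1309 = 260.09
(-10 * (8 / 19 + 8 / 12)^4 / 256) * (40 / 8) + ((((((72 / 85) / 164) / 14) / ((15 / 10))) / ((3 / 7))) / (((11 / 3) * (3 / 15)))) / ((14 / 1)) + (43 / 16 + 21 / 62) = 2.75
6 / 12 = 1 / 2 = 0.50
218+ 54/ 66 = 2407/ 11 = 218.82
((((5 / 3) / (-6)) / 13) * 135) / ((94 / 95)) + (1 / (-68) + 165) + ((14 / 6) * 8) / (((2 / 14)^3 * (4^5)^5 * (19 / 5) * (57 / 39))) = 256584840185539251353459 / 1583173035745175666688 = 162.07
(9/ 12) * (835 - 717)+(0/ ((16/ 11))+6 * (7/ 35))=897/ 10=89.70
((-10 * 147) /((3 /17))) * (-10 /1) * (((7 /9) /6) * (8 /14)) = 166600 /27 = 6170.37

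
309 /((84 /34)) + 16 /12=5309 /42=126.40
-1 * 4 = -4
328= 328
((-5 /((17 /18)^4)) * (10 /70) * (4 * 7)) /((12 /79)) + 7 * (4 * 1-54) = -43054190 /83521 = -515.49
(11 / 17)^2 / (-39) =-121 / 11271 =-0.01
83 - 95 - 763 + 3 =-772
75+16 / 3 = 80.33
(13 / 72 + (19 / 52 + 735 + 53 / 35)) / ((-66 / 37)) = -893405441 / 2162160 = -413.20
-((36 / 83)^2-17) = 115817 / 6889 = 16.81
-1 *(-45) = 45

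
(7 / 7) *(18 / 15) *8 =48 / 5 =9.60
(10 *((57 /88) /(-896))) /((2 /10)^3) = -35625 /39424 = -0.90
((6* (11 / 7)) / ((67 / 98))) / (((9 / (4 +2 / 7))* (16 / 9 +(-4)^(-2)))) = 12672 / 3551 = 3.57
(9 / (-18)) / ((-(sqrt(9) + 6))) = 1 / 18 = 0.06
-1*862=-862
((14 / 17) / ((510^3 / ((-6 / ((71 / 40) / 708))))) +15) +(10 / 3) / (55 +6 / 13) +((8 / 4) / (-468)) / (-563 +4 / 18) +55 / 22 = 24717750985664026 / 1407609227908975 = 17.56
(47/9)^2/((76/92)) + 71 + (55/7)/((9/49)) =225911/1539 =146.79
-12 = -12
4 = 4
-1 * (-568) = 568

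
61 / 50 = 1.22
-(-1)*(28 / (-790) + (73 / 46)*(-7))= -11.14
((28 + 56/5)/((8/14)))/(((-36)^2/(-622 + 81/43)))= -1829219/55728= -32.82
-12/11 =-1.09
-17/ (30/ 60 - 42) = 34/ 83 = 0.41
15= 15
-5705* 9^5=-336874545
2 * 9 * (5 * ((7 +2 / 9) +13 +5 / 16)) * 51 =754035 / 8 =94254.38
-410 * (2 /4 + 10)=-4305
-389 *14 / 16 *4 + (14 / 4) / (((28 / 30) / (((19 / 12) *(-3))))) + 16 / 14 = -154355 / 112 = -1378.17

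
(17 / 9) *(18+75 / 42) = 4709 / 126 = 37.37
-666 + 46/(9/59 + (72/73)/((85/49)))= -158981632/263997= -602.21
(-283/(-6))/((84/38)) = 5377/252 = 21.34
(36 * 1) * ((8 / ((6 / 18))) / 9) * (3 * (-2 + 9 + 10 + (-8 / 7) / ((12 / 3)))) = 33696 / 7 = 4813.71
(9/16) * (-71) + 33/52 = -8175/208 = -39.30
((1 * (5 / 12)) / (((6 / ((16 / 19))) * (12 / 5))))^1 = 25 / 1026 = 0.02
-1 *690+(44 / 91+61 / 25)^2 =-3526945449 / 5175625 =-681.45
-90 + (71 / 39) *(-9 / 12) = -4751 / 52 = -91.37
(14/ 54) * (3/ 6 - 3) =-0.65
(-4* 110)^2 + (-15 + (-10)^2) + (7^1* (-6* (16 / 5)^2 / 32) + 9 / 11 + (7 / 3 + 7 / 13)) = 2077167056 / 10725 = 193675.25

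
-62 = -62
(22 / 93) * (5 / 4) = 55 / 186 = 0.30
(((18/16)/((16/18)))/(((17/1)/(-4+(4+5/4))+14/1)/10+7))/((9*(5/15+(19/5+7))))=3375/2607872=0.00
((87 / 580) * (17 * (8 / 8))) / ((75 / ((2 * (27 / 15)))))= 153 / 1250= 0.12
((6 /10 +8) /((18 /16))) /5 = 344 /225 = 1.53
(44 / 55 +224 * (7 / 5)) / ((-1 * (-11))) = 28.58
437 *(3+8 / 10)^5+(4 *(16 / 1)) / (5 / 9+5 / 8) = 346311.90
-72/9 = -8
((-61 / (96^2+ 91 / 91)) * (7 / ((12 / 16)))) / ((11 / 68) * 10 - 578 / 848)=-12311264 / 186561297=-0.07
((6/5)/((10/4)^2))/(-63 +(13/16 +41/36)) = -3456/1098875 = -0.00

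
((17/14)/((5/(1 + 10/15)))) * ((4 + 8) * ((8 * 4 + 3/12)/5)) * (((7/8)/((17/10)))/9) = 43/24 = 1.79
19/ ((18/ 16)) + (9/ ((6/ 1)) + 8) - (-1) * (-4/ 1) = 403/ 18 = 22.39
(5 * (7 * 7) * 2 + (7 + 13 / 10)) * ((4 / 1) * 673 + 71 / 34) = 456437817 / 340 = 1342464.17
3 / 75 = 1 / 25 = 0.04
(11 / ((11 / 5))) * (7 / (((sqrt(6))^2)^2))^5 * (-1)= -84035 / 60466176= -0.00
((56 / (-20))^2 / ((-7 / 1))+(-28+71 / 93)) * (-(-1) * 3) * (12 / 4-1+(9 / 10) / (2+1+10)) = -17734901 / 100750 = -176.03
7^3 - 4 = 339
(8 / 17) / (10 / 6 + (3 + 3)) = 24 / 391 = 0.06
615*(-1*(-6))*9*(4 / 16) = 16605 / 2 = 8302.50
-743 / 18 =-41.28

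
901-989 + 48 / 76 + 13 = -74.37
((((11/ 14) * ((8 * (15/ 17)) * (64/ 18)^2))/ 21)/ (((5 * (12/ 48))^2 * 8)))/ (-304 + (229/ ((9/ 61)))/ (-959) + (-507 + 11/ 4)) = -4489216/ 13611387195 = -0.00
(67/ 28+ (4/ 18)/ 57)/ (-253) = -34427/ 3634092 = -0.01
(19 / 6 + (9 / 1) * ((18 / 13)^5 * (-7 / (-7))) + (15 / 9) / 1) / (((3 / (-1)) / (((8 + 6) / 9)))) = -789629183 / 30074733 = -26.26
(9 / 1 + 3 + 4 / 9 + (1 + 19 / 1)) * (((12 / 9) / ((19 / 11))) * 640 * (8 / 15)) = 13156352 / 1539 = 8548.64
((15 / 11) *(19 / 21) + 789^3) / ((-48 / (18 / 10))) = -14182506903 / 770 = -18418840.13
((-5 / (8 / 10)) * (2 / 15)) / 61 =-5 / 366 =-0.01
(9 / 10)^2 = 0.81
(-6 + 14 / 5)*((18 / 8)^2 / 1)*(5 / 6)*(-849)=22923 / 2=11461.50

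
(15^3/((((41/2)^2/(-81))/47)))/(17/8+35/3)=-1233468000/556411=-2216.83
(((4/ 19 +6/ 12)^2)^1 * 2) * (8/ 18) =162/ 361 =0.45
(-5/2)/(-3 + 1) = 5/4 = 1.25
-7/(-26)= 7/26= 0.27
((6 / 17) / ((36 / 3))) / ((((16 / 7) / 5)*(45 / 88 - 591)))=-385 / 3533484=-0.00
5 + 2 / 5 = 27 / 5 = 5.40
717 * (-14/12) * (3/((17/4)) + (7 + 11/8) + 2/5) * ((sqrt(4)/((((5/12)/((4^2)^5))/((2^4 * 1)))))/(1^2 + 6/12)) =-180956216426496/425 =-425779332768.23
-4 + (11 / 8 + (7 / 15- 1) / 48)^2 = -277319 / 129600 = -2.14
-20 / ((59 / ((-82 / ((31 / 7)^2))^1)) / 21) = 1687560 / 56699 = 29.76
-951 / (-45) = 317 / 15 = 21.13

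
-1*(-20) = 20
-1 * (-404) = 404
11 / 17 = 0.65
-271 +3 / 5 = -1352 / 5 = -270.40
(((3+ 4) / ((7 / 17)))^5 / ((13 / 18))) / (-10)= -12778713 / 65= -196595.58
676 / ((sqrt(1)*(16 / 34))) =2873 / 2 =1436.50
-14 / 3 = -4.67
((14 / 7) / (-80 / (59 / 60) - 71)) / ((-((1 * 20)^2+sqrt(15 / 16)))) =151040 / 4602341033 - 472 * sqrt(15) / 23011705165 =0.00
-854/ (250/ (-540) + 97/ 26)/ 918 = -0.28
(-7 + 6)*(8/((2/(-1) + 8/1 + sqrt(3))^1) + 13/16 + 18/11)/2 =-687/352 + 4*sqrt(3)/33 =-1.74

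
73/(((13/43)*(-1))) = -3139/13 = -241.46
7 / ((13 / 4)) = 28 / 13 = 2.15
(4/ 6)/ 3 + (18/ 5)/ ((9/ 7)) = 136/ 45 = 3.02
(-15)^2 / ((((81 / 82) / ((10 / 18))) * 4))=31.64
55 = 55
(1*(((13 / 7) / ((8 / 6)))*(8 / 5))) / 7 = 78 / 245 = 0.32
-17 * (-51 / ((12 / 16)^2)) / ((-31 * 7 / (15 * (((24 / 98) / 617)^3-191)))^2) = 9661249273982470121888086812488122800 / 35958944220988715609822717624641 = 268674.44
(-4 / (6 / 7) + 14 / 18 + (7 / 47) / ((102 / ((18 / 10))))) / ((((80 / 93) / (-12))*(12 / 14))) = 60643037 / 958800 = 63.25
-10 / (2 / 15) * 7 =-525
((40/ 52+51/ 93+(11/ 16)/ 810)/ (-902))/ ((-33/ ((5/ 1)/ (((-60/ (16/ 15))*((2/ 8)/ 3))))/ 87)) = -199699597/ 48582576900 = -0.00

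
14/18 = 0.78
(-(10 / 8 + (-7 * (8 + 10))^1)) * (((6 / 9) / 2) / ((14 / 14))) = 499 / 12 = 41.58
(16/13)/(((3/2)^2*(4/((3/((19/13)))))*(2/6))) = 16/19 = 0.84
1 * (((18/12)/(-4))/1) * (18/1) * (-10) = 135/2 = 67.50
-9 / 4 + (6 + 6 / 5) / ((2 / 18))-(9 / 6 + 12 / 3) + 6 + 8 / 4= 1301 / 20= 65.05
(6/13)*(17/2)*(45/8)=2295/104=22.07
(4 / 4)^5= 1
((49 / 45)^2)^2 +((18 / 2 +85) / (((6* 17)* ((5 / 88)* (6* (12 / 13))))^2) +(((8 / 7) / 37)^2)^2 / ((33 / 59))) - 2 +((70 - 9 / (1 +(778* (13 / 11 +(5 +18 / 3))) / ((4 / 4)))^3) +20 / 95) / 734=-188813783165310259884412414679622321436 / 463606968488544330918341212391652455625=-0.41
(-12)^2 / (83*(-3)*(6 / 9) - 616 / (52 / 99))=-468 / 4351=-0.11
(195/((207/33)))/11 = 65/23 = 2.83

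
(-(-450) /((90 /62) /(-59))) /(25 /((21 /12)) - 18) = 64015 /13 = 4924.23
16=16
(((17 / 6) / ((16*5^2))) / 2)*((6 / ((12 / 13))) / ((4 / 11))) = 2431 / 38400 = 0.06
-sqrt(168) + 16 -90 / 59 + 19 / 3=3683 / 177 -2 * sqrt(42)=7.85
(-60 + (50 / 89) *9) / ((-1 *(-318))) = -815 / 4717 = -0.17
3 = 3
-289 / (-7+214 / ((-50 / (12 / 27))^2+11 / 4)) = 3658451 / 88399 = 41.39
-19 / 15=-1.27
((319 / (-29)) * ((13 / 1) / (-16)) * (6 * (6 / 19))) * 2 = 1287 / 38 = 33.87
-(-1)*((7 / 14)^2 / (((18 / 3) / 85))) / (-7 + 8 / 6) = -0.62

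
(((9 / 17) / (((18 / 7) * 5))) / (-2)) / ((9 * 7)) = -1 / 3060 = -0.00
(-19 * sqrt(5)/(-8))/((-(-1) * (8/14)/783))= 104139 * sqrt(5)/32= 7276.93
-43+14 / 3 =-115 / 3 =-38.33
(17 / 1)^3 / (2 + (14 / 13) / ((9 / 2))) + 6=576393 / 262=2199.97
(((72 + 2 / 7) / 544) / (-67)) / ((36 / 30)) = -1265 / 765408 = -0.00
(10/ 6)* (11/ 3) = 55/ 9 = 6.11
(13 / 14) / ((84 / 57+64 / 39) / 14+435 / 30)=9633 / 152731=0.06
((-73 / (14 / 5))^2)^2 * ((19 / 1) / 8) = 1097293.81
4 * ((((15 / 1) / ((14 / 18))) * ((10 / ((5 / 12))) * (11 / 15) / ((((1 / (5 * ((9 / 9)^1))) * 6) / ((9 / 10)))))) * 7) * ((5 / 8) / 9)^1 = 495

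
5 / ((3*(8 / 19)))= 95 / 24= 3.96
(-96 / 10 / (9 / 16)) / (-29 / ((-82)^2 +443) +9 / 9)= -17.14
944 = 944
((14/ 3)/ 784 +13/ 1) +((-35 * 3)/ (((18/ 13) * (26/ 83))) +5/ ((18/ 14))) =-113495/ 504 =-225.19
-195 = -195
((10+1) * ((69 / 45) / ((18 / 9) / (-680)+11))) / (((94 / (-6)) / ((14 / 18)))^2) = 842996 / 223005177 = 0.00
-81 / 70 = -1.16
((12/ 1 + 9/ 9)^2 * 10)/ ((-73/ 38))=-64220/ 73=-879.73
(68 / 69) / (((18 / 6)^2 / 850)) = 57800 / 621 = 93.08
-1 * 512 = -512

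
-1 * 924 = -924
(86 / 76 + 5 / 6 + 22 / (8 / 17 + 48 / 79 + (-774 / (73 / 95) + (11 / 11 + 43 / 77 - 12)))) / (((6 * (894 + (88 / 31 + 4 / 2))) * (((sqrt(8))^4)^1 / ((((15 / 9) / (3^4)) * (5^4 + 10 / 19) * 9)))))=782995287476284225 / 1200567872026927309824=0.00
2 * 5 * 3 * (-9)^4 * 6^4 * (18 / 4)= 1147912560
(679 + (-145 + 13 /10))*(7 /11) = 37471 /110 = 340.65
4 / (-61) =-4 / 61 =-0.07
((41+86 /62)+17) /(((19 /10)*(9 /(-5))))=-17.36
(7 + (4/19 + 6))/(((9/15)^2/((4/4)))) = 6275/171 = 36.70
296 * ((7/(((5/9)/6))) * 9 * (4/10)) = 2013984/25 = 80559.36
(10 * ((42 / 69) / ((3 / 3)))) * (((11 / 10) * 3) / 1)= 20.09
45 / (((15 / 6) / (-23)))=-414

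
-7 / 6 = -1.17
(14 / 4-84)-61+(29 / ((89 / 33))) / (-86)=-541999 / 3827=-141.63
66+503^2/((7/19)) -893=4801382/7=685911.71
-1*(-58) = 58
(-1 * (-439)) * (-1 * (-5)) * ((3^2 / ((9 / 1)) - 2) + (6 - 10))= -10975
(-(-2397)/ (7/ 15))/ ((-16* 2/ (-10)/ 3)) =539325/ 112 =4815.40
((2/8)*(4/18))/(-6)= -1/108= -0.01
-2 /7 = -0.29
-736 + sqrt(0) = -736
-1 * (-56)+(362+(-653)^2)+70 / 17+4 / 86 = 312013581 / 731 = 426831.16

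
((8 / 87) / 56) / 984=1 / 599256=0.00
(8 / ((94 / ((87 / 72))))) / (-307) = -0.00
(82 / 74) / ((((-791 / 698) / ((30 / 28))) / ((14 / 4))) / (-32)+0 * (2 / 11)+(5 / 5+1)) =3434160 / 6227507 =0.55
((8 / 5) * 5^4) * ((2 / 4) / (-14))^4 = 125 / 76832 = 0.00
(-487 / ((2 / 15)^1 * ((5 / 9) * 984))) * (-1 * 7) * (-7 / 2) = -163.69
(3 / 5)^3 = 27 / 125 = 0.22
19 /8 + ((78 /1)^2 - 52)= 48275 /8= 6034.38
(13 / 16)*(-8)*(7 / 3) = -91 / 6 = -15.17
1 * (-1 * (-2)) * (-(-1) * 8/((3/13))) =208/3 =69.33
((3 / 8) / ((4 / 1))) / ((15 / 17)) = 17 / 160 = 0.11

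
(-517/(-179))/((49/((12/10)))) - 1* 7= -303883/43855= -6.93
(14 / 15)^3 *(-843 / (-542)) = 1.26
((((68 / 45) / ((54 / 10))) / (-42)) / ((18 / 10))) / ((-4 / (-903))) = -3655 / 4374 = -0.84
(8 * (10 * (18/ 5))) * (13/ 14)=1872/ 7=267.43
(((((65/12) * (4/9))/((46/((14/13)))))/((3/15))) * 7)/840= 35/14904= 0.00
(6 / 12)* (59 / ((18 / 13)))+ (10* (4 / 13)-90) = -30709 / 468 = -65.62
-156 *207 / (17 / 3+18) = -96876 / 71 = -1364.45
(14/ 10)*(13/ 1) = 91/ 5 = 18.20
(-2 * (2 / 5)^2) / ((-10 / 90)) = 72 / 25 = 2.88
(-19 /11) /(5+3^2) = -0.12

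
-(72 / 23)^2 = -5184 / 529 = -9.80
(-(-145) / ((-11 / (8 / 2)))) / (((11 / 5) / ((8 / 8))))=-2900 / 121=-23.97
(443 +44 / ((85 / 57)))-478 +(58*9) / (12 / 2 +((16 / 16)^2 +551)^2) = -948368 / 172669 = -5.49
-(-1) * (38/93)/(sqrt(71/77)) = 0.43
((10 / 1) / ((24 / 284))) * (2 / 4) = 355 / 6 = 59.17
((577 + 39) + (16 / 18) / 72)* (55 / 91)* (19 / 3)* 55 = 2867830075 / 22113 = 129689.78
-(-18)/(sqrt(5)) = 18* sqrt(5)/5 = 8.05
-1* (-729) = 729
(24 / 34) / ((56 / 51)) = 9 / 14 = 0.64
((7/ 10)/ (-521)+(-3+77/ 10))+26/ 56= 75317/ 14588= 5.16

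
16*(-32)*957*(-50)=24499200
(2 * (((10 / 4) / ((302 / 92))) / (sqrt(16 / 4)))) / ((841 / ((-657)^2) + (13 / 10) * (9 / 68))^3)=2908149949857591515056320000 / 20118579012060551516355347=144.55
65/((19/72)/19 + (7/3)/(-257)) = 1202760/89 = 13514.16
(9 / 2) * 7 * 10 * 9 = 2835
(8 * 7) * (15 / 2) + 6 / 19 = 7986 / 19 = 420.32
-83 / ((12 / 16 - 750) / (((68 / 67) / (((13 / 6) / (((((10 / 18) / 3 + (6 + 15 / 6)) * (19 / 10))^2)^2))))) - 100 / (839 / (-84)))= -111408915475262560967 / 13409806270957499400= -8.31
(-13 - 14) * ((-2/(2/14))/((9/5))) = 210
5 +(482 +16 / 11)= 5373 / 11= 488.45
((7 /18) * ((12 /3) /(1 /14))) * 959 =187964 /9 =20884.89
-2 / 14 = -1 / 7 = -0.14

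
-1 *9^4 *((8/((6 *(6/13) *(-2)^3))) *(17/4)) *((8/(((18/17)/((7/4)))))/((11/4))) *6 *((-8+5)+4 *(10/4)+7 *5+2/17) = 134579718/11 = 12234519.82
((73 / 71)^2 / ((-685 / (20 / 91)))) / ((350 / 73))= -778034 / 10998075725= -0.00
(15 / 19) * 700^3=5145000000 / 19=270789473.68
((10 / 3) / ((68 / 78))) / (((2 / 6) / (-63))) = -12285 / 17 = -722.65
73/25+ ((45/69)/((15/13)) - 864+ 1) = -494221/575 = -859.51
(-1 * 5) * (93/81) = -155/27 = -5.74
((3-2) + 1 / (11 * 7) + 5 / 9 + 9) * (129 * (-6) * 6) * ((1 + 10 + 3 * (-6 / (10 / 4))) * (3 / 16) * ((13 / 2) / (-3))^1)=58341153 / 770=75767.73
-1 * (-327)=327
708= 708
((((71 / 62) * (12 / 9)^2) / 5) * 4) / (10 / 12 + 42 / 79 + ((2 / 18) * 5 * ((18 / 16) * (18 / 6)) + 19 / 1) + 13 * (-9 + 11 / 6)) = -1435904 / 62531805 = -0.02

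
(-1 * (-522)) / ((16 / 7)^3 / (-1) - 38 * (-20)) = 29841 / 42764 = 0.70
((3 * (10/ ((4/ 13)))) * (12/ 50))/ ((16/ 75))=1755/ 16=109.69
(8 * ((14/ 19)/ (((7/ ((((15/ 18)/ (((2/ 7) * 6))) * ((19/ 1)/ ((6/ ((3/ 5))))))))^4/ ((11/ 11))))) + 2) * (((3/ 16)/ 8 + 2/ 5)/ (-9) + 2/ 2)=59056946905/ 30958682112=1.91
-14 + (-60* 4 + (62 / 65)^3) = -69516422 / 274625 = -253.13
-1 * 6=-6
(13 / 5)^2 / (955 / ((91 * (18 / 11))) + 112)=276822 / 4849025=0.06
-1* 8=-8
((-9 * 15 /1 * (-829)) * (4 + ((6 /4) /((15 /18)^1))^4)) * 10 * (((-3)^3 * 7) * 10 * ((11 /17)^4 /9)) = -14672209868316 /24565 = -597281085.62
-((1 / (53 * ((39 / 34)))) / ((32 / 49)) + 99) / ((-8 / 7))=22924727 / 264576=86.65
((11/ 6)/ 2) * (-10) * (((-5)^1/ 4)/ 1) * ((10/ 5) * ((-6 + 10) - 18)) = -1925/ 6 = -320.83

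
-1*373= -373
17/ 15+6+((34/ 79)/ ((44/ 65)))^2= 341524283/ 45309660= 7.54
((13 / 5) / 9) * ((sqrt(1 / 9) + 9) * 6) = 16.18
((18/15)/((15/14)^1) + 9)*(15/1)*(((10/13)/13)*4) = 6072/169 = 35.93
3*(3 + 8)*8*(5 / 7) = 1320 / 7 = 188.57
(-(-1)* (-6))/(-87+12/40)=20/289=0.07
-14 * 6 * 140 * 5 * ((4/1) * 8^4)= -963379200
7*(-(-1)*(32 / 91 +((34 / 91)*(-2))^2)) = 7536 / 1183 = 6.37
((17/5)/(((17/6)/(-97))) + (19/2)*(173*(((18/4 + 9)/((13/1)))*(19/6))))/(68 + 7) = 916619/13000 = 70.51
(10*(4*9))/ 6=60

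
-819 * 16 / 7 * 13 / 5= -24336 / 5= -4867.20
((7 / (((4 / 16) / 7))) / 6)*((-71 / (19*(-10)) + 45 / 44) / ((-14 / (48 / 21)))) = -23348 / 3135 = -7.45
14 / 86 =7 / 43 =0.16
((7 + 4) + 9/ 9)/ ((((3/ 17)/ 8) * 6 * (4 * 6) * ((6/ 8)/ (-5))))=-25.19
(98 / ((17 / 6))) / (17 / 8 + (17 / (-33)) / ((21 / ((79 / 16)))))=6519744 / 377723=17.26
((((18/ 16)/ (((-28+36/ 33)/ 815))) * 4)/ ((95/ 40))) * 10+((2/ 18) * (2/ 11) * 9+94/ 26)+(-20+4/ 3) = -177553762/ 301587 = -588.73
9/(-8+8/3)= -27/16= -1.69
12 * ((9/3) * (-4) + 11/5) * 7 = -4116/5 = -823.20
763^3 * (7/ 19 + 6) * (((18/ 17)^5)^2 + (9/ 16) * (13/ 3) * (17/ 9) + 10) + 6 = 85168114521328528469860415/ 1838586437209488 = 46322605670.14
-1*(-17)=17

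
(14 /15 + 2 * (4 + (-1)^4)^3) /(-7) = -35.85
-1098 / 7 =-156.86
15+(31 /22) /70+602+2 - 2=950211 /1540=617.02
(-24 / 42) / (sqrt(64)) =-1 / 14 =-0.07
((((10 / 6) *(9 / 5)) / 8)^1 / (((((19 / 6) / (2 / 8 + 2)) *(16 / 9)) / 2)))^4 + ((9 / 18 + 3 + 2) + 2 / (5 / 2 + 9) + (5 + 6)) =13422390882376759 / 804603872411648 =16.68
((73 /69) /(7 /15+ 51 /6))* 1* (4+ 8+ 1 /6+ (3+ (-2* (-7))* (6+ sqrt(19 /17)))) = 10220* sqrt(323) /105179+ 217175 /18561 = 13.45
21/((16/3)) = 63/16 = 3.94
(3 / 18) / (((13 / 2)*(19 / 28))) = 28 / 741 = 0.04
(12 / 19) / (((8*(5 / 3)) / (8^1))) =36 / 95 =0.38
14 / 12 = 7 / 6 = 1.17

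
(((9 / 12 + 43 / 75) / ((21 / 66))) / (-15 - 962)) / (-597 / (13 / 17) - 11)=56771 / 10558048200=0.00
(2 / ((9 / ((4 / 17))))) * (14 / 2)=56 / 153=0.37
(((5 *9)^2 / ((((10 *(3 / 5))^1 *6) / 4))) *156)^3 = 43243551000000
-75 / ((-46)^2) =-75 / 2116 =-0.04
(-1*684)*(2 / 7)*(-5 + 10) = -6840 / 7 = -977.14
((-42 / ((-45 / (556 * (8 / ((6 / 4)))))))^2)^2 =240597571633829380096 / 4100625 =58673390430441.55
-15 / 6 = -5 / 2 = -2.50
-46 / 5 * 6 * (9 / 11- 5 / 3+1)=-92 / 11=-8.36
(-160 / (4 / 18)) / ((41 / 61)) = -43920 / 41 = -1071.22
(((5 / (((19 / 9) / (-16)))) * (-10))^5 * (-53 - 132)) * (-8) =28636780953600000000000 / 2476099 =11565281094818906.68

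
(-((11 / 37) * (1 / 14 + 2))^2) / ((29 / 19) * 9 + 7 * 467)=-1933459 / 16735904528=-0.00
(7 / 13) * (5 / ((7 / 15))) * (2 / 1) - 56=-578 / 13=-44.46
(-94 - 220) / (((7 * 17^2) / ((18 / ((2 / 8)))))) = -22608 / 2023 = -11.18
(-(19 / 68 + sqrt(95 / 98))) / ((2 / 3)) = -3 * sqrt(190) / 28 -57 / 136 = -1.90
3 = 3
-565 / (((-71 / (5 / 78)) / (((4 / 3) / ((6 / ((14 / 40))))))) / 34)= 67235 / 49842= 1.35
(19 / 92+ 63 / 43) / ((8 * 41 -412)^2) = 6613 / 27913536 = 0.00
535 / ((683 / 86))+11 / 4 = 191553 / 2732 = 70.11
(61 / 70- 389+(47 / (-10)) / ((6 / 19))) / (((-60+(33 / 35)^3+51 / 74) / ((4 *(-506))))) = -705818123500 / 50596101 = -13950.05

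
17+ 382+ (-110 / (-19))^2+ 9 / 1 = 159388 / 361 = 441.52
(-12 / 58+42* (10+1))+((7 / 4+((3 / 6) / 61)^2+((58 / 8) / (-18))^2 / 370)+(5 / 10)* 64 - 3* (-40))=127404043427309 / 206978094720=615.54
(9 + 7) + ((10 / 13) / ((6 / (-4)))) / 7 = 4348 / 273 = 15.93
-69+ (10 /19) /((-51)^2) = -3409901 /49419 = -69.00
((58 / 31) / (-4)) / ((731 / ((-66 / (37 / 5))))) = 4785 / 838457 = 0.01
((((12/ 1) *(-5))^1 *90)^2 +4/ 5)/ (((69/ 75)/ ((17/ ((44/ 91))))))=1114390346.78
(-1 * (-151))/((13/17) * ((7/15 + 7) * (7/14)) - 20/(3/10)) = -2.37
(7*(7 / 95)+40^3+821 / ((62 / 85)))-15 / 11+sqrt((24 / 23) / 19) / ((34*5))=sqrt(2622) / 37145+4219430393 / 64790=65124.72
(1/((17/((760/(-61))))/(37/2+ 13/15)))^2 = 1949752336/9678321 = 201.46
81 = 81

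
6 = 6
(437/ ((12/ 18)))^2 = 1718721/ 4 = 429680.25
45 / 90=1 / 2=0.50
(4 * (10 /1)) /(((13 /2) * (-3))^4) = 640 /2313441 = 0.00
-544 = -544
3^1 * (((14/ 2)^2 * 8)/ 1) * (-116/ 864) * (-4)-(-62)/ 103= 586010/ 927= 632.16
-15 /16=-0.94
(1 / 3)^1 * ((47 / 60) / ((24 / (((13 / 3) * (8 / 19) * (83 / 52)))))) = 3901 / 123120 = 0.03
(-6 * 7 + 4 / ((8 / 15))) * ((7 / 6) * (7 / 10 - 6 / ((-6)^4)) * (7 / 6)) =-846377 / 25920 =-32.65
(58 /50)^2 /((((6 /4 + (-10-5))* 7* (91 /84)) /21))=-6728 /24375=-0.28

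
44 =44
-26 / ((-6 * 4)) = 13 / 12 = 1.08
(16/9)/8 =2/9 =0.22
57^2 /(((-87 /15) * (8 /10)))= -700.22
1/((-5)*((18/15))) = -1/6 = -0.17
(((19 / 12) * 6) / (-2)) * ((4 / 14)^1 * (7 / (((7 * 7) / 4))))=-38 / 49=-0.78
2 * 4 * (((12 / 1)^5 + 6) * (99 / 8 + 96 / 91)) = 2432889126 / 91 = 26735045.34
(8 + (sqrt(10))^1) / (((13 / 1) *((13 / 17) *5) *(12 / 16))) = 68 *sqrt(10) / 2535 + 544 / 2535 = 0.30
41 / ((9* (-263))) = -41 / 2367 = -0.02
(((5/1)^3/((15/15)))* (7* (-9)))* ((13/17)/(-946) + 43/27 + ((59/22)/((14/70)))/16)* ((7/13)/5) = -1590729875/771936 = -2060.70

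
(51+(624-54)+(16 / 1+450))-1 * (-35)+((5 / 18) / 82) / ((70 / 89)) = 23185097 / 20664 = 1122.00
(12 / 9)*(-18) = -24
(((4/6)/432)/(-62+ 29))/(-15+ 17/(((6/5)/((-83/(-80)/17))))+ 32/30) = 20/5589243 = 0.00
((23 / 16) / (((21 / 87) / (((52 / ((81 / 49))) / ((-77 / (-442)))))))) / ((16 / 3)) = 1916291 / 9504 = 201.63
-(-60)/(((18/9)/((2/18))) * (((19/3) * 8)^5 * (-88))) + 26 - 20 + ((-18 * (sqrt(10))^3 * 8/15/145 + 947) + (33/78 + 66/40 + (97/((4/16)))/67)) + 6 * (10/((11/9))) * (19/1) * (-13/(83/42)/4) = -67229304585080479207/117312471044587520 - 96 * sqrt(10)/145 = -575.17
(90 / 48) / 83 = 15 / 664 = 0.02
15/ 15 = 1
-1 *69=-69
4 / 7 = 0.57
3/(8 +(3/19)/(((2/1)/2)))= 57/155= 0.37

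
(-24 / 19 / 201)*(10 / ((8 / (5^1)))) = -50 / 1273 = -0.04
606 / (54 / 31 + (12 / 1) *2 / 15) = 46965 / 259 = 181.33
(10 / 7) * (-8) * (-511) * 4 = 23360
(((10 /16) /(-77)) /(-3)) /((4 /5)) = 25 /7392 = 0.00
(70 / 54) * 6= 70 / 9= 7.78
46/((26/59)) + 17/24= 32789/312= 105.09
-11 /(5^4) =-11 /625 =-0.02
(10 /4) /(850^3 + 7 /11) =55 /13510750014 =0.00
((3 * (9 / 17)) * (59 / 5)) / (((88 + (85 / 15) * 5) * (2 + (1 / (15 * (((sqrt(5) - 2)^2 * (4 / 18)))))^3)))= 76466867400 / 1874903521157 - 1961301600 * sqrt(5) / 110288442421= 0.00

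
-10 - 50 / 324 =-1645 / 162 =-10.15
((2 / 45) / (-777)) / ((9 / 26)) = -52 / 314685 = -0.00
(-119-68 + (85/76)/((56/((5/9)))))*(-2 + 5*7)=-78786653/12768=-6170.63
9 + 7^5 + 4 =16820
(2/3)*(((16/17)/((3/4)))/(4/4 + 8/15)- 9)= -6398/1173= -5.45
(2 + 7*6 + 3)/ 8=47/ 8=5.88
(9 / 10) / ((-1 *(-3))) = 3 / 10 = 0.30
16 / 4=4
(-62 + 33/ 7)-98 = -1087/ 7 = -155.29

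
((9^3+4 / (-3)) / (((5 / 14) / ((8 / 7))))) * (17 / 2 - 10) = -17464 / 5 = -3492.80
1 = 1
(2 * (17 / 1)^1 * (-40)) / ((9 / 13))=-17680 / 9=-1964.44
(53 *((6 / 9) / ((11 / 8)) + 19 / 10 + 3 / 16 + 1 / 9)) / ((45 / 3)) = 1126409 / 118800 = 9.48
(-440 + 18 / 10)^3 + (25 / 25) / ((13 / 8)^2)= -1777517296199 / 21125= -84142830.59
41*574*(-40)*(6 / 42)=-134480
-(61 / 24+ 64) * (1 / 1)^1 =-1597 / 24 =-66.54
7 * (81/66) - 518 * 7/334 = -8323/3674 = -2.27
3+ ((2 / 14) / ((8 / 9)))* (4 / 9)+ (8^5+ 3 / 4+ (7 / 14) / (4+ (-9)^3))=665267961 / 20300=32771.82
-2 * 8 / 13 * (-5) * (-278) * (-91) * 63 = 9807840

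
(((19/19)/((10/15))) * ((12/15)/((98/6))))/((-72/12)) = -3/245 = -0.01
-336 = -336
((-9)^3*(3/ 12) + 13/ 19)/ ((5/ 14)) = -96593/ 190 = -508.38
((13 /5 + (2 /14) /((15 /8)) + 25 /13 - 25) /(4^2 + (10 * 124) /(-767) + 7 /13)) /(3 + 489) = -1642973 /591248700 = -0.00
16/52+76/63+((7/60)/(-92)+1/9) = 1.62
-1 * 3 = -3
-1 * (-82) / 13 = 82 / 13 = 6.31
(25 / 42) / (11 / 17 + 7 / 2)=425 / 2961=0.14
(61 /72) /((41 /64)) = 488 /369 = 1.32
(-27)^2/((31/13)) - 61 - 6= 7400/31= 238.71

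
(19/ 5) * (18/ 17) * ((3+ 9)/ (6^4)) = 19/ 510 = 0.04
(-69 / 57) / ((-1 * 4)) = 23 / 76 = 0.30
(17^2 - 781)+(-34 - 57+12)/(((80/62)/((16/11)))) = -31958/55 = -581.05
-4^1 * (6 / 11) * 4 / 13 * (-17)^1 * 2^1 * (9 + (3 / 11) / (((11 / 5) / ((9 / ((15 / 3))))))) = 3642624 / 17303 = 210.52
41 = 41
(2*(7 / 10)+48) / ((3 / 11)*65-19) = -2717 / 70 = -38.81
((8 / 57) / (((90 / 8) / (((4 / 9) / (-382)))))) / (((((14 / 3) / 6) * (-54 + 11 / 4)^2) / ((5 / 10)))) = -512 / 144120745125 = -0.00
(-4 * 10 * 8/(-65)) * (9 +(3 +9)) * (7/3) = 3136/13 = 241.23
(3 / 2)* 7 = 10.50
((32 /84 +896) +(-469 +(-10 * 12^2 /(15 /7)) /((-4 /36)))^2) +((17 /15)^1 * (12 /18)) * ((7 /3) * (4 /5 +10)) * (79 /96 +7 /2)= 8715341513 /280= 31126219.69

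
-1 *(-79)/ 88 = 0.90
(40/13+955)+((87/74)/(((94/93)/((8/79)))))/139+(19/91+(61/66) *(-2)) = 4219007631625/4411166529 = 956.44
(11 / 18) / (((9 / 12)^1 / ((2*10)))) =440 / 27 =16.30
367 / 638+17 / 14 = 3996 / 2233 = 1.79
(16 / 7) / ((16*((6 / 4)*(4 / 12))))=2 / 7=0.29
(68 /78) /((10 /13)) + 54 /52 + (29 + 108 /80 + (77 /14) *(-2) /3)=22507 /780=28.86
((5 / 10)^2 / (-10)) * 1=-1 / 40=-0.02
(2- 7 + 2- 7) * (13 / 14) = -65 / 7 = -9.29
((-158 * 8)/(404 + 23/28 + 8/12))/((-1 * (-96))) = -1106/34061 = -0.03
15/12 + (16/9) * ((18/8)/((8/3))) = 11/4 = 2.75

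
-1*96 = -96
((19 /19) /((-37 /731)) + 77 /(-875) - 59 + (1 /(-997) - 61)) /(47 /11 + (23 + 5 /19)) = -5.08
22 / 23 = 0.96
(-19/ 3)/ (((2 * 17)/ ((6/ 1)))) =-19/ 17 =-1.12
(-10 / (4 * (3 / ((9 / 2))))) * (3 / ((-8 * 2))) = 45 / 64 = 0.70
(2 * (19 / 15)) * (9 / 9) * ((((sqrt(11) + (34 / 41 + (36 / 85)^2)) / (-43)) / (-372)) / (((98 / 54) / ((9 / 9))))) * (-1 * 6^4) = -36936 * sqrt(11) / 326585 - 11035959696 / 96742641625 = -0.49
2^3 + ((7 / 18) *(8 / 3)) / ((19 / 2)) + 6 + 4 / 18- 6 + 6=7352 / 513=14.33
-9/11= -0.82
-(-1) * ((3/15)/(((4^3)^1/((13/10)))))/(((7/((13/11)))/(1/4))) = 169/985600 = 0.00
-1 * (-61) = 61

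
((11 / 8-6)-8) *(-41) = 4141 / 8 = 517.62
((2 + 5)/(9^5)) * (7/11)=49/649539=0.00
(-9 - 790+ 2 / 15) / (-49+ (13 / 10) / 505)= 16.30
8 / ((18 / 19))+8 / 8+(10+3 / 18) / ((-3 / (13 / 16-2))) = 431 / 32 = 13.47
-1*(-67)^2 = -4489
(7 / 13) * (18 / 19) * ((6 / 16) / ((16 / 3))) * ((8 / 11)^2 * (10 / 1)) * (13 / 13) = 5670 / 29887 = 0.19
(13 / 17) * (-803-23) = -10738 / 17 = -631.65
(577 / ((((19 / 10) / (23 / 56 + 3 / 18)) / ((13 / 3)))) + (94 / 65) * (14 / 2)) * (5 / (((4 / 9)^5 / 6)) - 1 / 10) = 1061135674994651 / 796723200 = 1331874.95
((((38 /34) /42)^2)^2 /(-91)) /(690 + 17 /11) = -1433531 /179906831833174992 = -0.00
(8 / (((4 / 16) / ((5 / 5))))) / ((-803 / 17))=-544 / 803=-0.68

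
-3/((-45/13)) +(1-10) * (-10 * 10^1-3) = 13918/15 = 927.87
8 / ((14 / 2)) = 8 / 7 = 1.14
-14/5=-2.80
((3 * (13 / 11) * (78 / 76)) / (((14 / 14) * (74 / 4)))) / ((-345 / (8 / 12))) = -338 / 889295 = -0.00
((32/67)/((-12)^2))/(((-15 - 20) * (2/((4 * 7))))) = -4/3015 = -0.00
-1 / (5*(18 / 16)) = -8 / 45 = -0.18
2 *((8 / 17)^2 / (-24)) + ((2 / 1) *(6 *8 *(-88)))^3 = -522734077476880 / 867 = -602922811392.02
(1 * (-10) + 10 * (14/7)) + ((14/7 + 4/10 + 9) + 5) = 132/5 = 26.40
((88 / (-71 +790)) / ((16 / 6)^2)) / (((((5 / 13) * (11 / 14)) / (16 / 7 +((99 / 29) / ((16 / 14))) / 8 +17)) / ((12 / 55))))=89649261 / 366977600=0.24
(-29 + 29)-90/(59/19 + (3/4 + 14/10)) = -34200/1997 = -17.13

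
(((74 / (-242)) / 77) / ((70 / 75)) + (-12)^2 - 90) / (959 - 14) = 2347699 / 41087970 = 0.06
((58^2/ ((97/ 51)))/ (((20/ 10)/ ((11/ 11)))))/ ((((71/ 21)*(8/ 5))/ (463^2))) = 965422581795/ 27548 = 35045106.06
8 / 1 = 8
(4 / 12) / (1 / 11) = 11 / 3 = 3.67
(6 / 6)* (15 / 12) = 5 / 4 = 1.25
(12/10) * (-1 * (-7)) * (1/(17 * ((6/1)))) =7/85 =0.08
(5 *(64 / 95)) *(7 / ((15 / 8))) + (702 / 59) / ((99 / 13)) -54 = -7373104 / 184965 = -39.86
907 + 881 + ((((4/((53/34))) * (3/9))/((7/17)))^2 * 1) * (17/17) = 2220264316/1238769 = 1792.32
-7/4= -1.75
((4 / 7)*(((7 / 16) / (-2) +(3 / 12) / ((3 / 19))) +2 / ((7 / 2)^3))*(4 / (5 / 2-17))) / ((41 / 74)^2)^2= -1393446200144 / 590264738007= -2.36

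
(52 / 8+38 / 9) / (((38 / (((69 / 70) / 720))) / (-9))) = -4439 / 1276800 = -0.00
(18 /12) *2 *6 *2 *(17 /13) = 612 /13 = 47.08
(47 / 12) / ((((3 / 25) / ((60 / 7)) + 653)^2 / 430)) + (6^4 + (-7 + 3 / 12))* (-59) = -97309528525995661 / 1279281852588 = -76065.75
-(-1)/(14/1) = 1/14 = 0.07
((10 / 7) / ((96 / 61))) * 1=0.91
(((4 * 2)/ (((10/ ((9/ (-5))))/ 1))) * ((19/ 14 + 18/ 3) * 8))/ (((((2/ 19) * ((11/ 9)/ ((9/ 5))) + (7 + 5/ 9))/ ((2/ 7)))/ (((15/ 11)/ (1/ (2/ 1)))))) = -136958688/ 15816955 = -8.66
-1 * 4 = -4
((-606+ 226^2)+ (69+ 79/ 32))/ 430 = 1617327/ 13760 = 117.54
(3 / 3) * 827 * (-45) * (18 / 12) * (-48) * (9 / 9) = 2679480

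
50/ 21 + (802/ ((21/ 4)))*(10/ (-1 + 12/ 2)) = 6466/ 21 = 307.90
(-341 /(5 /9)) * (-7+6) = 3069 /5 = 613.80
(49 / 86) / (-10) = -49 / 860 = -0.06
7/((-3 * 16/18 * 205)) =-21/1640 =-0.01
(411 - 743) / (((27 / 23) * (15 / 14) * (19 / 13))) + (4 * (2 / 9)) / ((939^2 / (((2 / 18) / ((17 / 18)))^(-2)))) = -136152558778 / 753871455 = -180.60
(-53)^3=-148877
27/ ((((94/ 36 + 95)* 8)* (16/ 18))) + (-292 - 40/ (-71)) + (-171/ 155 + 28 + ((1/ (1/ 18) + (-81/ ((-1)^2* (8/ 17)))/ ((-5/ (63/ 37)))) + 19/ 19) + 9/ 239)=-204469850810571/ 1094312619232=-186.85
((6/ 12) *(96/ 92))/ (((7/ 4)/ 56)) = 384/ 23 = 16.70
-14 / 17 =-0.82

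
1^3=1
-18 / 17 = -1.06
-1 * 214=-214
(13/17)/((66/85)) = 0.98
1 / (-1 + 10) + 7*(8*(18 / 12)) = 757 / 9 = 84.11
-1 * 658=-658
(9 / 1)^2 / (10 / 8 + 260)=324 / 1045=0.31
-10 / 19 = -0.53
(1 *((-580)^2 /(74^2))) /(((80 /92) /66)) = 6383190 /1369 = 4662.67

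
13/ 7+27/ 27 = 20/ 7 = 2.86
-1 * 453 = -453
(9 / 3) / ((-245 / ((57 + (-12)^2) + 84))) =-171 / 49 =-3.49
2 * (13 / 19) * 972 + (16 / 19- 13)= 25041 / 19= 1317.95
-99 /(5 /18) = -356.40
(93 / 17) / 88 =93 / 1496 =0.06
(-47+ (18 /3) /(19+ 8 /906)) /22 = -401999 /189442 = -2.12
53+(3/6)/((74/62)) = 3953/74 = 53.42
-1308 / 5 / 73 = -1308 / 365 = -3.58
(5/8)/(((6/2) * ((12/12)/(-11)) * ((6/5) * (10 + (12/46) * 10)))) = -1265/8352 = -0.15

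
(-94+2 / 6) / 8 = -11.71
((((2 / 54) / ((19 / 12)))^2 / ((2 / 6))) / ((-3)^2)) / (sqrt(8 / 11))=0.00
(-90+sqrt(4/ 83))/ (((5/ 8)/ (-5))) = 720 - 16 *sqrt(83)/ 83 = 718.24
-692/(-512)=173/128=1.35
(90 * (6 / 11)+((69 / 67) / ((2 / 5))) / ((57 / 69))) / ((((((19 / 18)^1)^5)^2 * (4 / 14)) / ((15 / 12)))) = 11419776798779160000 / 85853320807987403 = 133.01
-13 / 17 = -0.76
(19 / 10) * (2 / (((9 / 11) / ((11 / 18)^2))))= 25289 / 14580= 1.73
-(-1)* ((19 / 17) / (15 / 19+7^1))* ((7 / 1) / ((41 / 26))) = 32851 / 51578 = 0.64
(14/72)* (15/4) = 35/48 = 0.73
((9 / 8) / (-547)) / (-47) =9 / 205672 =0.00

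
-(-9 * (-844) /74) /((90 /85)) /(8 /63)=-225981 /296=-763.45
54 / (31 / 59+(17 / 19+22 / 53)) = 534717 / 18173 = 29.42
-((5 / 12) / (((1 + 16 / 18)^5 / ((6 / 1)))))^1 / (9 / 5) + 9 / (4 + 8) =3931521 / 5679428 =0.69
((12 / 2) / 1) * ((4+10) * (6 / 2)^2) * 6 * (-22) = -99792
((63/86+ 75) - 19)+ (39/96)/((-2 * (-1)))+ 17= 203471/2752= 73.94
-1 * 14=-14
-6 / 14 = -0.43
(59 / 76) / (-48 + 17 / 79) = -4661 / 286900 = -0.02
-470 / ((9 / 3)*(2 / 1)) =-235 / 3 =-78.33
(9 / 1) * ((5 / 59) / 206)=45 / 12154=0.00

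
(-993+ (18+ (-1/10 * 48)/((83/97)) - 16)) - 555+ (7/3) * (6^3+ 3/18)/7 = -1479.55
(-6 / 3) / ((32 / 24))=-3 / 2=-1.50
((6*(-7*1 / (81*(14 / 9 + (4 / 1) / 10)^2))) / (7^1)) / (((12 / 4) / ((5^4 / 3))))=-15625 / 11616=-1.35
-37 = -37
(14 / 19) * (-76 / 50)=-28 / 25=-1.12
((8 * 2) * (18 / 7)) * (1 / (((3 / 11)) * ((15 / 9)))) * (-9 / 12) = -2376 / 35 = -67.89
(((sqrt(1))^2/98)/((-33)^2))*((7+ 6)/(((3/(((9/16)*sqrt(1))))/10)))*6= 65/47432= 0.00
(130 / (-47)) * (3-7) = 520 / 47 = 11.06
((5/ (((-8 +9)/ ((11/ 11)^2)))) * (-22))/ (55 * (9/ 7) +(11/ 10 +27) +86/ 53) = -408100/ 372621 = -1.10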